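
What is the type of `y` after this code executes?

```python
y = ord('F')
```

ord() returns int (Unicode code point)

int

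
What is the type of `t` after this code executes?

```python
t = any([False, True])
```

any() returns bool

bool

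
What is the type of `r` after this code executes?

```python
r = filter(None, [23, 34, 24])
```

filter() returns a filter iterator object

filter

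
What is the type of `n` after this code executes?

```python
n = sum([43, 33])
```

sum() of ints returns int

int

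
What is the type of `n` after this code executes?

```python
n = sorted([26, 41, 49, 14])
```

sorted() always returns list

list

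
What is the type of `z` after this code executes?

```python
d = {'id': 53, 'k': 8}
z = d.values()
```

.values() returns a dict_values view object

dict_values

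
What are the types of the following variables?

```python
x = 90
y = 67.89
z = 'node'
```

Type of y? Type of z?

y is float; z is str

float, str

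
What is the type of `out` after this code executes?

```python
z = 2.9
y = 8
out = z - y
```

float - int returns float (2.9 - 8 = -5.1)

float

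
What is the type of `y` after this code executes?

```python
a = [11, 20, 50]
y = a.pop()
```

list.pop() returns the popped element (int here)

int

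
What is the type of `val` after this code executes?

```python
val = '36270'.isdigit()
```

str.isdigit() returns bool

bool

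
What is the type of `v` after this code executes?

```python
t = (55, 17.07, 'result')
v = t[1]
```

Index 1 of tuple is 17.07 which is float

float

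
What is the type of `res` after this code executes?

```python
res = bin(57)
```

bin() returns str representation

str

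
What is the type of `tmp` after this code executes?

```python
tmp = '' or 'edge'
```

'or' returns first truthy value ('edge', which is str)

str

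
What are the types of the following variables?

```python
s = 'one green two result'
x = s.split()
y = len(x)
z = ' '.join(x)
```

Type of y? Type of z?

len() returns int; str.join() returns str

int, str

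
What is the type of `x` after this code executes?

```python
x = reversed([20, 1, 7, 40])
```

reversed() on a list returns a list_reverseiterator

list_reverseiterator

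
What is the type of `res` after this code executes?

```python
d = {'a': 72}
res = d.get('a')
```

dict.get() returns the value (int) when key is found

int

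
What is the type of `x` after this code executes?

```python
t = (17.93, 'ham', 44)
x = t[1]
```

Index 1 of tuple is 'ham' which is str

str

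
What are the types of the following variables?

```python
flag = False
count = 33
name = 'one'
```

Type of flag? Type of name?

flag is bool; name is str

bool, str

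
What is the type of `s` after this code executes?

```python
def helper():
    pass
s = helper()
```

A function with no return statement returns None

NoneType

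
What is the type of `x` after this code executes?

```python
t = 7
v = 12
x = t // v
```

int // int returns int (7 // 12 = 0)

int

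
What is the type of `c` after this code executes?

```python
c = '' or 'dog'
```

'or' returns first truthy value ('dog', which is str)

str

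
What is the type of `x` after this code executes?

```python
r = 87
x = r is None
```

'is' comparison returns bool

bool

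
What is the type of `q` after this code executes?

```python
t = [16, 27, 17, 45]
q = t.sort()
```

list.sort() returns None (sorts in place)

NoneType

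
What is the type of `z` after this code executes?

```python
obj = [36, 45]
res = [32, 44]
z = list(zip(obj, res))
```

list(zip(...)) returns a list of tuples

list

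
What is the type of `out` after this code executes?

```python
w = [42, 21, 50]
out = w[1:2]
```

Slicing a list always returns a list

list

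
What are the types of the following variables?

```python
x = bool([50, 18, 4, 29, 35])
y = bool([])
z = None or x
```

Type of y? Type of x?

bool() returns bool; bool() returns bool

bool, bool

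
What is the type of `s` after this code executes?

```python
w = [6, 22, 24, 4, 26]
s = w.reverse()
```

list.reverse() returns None

NoneType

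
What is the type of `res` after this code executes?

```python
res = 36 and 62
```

'and' returns the last value when all truthy (62, which is int)

int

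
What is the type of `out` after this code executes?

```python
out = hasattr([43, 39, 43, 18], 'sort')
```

hasattr() returns bool

bool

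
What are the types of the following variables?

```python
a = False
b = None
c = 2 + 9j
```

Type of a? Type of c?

a is bool; c is complex

bool, complex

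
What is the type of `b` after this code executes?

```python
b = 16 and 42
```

'and' returns the last value when all truthy (42, which is int)

int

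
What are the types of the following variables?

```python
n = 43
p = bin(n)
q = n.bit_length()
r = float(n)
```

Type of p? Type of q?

bin() returns str; int.bit_length() returns int

str, int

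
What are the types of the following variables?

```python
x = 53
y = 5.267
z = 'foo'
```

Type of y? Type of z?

y is float; z is str

float, str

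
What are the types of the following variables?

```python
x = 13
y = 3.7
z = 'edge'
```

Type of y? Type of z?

y is float; z is str

float, str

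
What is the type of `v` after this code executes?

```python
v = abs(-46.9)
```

abs() of float returns float

float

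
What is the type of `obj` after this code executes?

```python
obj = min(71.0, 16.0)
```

min() of floats returns float

float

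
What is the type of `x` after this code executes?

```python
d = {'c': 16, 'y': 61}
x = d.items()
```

dict.items() returns a dict_items view

dict_items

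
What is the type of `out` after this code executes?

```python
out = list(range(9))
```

list(range(...)) returns list

list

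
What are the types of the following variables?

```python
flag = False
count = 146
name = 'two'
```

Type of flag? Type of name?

flag is bool; name is str

bool, str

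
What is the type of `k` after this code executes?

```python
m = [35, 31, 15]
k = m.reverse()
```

list.reverse() returns None

NoneType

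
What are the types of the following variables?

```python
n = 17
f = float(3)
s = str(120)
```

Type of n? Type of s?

n is int; s is str

int, str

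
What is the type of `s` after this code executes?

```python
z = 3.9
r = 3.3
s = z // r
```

float // float returns float (floor division preserves float type)

float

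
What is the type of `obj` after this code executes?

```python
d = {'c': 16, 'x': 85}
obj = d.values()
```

.values() returns a dict_values view object

dict_values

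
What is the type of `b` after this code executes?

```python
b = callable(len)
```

callable() returns bool

bool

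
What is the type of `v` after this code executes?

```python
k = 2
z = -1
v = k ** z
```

int ** negative int returns float

float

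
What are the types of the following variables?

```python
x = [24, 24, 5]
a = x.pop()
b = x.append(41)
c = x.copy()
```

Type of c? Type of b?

list.copy() returns list; list.append() returns None

list, NoneType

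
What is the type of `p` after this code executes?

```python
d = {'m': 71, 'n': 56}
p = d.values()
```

.values() returns a dict_values view object

dict_values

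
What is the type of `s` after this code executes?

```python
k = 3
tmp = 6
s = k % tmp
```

int % int returns int (3 % 6 = 3)

int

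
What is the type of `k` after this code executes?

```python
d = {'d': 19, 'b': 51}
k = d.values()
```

.values() returns a dict_values view object

dict_values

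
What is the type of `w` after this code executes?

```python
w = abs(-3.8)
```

abs() of float returns float

float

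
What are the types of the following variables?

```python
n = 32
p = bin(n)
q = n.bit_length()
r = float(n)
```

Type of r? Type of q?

float() returns float; int.bit_length() returns int

float, int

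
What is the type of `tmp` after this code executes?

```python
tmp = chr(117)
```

chr() returns str (single character)

str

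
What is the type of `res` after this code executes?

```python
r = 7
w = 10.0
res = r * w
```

int * float returns float (7 * 10.0 = 70.0)

float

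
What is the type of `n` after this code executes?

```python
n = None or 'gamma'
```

'or' with None returns the other value ('gamma', str)

str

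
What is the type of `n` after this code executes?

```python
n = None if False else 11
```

Ternary: condition is False, else branch (11) taken → int

int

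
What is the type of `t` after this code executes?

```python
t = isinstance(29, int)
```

isinstance() returns bool

bool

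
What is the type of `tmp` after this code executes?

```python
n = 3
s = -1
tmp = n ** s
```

int ** negative int returns float

float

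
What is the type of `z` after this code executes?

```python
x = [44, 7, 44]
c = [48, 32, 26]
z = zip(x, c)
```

zip() returns a zip iterator object

zip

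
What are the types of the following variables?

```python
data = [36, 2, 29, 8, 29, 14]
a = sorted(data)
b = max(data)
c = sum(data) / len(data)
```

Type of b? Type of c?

max of ints returns int; int / int returns float

int, float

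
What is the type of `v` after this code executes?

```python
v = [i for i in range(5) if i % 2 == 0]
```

A list comprehension [...] produces a list

list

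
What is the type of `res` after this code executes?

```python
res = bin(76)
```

bin() returns str representation

str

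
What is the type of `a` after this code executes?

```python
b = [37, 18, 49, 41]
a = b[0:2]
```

Slicing a list always returns a list

list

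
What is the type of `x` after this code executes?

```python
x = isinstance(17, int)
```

isinstance() returns bool

bool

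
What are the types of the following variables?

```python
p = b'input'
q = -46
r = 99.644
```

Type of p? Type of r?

p is bytes; r is float

bytes, float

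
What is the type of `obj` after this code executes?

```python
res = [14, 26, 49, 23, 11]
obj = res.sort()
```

list.sort() returns None (sorts in place)

NoneType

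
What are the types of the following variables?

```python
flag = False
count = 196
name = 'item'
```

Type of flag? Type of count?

flag is bool; count is int

bool, int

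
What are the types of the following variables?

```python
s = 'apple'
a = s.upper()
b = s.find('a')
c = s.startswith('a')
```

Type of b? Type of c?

str.find() returns int; str.startswith() returns bool

int, bool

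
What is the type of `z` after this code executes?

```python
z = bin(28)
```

bin() returns str representation

str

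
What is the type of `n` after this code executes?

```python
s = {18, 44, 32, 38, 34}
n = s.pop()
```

Popping from a set of ints returns int

int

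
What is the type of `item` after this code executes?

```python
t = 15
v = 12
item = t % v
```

int % int returns int (15 % 12 = 3)

int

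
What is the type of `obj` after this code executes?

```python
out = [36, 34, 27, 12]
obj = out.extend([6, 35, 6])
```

list.extend() returns None

NoneType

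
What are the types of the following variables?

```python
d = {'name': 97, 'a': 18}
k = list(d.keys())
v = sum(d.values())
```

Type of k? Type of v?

list(...) returns list; sum of int values returns int

list, int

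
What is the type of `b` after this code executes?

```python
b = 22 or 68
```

'or' returns the first truthy value (22, which is int)

int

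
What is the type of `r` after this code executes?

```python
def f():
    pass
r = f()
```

A function with no return statement returns None

NoneType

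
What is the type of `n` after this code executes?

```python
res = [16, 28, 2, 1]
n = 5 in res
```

'in' operator returns bool

bool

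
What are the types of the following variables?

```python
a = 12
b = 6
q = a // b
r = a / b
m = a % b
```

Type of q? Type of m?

int // int returns int; int % int returns int

int, int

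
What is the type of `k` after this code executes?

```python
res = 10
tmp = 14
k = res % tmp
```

int % int returns int (10 % 14 = 10)

int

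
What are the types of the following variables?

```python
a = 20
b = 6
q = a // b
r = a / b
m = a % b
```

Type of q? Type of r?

int // int returns int; int / int returns float

int, float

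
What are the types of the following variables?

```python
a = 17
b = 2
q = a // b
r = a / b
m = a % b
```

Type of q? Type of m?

int // int returns int; int % int returns int

int, int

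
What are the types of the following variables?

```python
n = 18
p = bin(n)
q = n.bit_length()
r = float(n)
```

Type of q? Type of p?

int.bit_length() returns int; bin() returns str

int, str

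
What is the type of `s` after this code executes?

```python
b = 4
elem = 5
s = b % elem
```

int % int returns int (4 % 5 = 4)

int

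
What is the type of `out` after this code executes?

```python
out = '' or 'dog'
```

'or' returns first truthy value ('dog', which is str)

str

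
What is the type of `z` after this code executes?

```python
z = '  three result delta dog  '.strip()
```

str.strip() returns str

str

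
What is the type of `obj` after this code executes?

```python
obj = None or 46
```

'or' with None returns the other value (46, int)

int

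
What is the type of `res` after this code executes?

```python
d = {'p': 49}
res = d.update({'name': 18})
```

dict.update() returns None

NoneType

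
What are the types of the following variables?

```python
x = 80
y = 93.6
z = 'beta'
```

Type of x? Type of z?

x is int; z is str

int, str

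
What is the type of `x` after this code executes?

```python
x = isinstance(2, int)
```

isinstance() returns bool

bool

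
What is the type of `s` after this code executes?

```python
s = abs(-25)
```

abs() of int returns int

int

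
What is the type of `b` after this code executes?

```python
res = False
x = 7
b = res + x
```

bool + int returns int (False is 0, so 0 + 7 = 7)

int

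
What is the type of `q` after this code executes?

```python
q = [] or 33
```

'or' returns first truthy value (33, which is int)

int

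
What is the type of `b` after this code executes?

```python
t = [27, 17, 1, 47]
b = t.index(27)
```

list.index() returns int

int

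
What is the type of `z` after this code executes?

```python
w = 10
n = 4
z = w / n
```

int / int always returns float in Python 3 (10 / 4 = 2.5)

float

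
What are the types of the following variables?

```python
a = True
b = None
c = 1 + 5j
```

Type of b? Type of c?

b is NoneType; c is complex

NoneType, complex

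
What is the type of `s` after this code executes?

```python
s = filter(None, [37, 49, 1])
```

filter() returns a filter iterator object

filter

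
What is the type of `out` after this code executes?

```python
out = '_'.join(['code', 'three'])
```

str.join() returns str

str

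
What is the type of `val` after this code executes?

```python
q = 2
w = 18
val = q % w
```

int % int returns int (2 % 18 = 2)

int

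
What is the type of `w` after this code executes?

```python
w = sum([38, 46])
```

sum() of ints returns int

int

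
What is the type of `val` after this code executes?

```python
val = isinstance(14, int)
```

isinstance() returns bool

bool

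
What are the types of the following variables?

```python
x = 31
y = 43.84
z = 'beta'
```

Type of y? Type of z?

y is float; z is str

float, str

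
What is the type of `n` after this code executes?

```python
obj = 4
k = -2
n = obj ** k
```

int ** negative int returns float

float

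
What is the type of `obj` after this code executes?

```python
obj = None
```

None has type NoneType

NoneType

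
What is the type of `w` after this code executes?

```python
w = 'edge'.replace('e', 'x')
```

str.replace() returns str

str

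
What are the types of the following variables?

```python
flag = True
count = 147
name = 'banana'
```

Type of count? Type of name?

count is int; name is str

int, str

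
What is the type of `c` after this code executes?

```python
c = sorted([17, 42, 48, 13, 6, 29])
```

sorted() always returns list

list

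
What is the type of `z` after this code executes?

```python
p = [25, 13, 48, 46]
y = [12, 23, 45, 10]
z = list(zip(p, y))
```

list(zip(...)) returns a list of tuples

list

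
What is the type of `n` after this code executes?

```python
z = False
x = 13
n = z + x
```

bool + int returns int (False is 0, so 0 + 13 = 13)

int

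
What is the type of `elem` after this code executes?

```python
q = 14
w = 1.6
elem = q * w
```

int * float returns float (14 * 1.6 = 22.4)

float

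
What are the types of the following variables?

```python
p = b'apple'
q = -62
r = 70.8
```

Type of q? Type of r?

q is int; r is float

int, float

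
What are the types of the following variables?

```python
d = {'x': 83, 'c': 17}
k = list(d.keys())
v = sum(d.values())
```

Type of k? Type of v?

list(...) returns list; sum of int values returns int

list, int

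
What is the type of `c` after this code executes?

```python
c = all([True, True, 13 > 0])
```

all() returns bool

bool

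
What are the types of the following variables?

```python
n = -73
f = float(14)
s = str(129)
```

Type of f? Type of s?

f is float; s is str

float, str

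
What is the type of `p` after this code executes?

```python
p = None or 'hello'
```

'or' with None returns the other value ('hello', str)

str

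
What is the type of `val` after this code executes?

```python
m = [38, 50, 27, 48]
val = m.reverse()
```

list.reverse() returns None

NoneType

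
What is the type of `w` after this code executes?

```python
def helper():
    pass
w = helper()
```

A function with no return statement returns None

NoneType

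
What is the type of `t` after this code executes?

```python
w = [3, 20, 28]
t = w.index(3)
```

list.index() returns int

int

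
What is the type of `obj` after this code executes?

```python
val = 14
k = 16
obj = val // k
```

int // int returns int (14 // 16 = 0)

int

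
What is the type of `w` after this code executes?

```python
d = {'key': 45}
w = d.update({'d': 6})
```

dict.update() returns None

NoneType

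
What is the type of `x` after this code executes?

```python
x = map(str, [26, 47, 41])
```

map() returns a map iterator object

map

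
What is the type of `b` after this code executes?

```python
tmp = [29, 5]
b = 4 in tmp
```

'in' operator returns bool

bool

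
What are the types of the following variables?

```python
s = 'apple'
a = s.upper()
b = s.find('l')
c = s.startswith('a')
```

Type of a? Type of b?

str.upper() returns str; str.find() returns int

str, int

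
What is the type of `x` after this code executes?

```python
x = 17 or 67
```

'or' returns the first truthy value (17, which is int)

int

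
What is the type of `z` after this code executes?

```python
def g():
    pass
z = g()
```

A function with no return statement returns None

NoneType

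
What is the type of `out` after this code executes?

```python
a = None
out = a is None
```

'is' comparison returns bool

bool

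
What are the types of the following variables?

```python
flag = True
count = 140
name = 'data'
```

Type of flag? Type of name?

flag is bool; name is str

bool, str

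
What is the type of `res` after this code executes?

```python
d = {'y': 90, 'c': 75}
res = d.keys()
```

.keys() returns a dict_keys view object

dict_keys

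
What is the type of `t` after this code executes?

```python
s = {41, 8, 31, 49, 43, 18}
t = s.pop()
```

Popping from a set of ints returns int

int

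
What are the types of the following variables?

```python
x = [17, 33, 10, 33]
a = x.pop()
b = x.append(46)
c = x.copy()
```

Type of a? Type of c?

list.pop() returns the element (int); list.copy() returns list

int, list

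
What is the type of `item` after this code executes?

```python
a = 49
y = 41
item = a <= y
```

Comparison operators return bool

bool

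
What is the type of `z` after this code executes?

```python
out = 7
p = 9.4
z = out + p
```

int + float returns float (7 + 9.4 = 16.4)

float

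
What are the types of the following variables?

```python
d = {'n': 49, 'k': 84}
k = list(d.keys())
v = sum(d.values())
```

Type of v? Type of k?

sum of int values returns int; list(...) returns list

int, list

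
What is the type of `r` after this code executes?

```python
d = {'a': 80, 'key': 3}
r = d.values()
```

.values() returns a dict_values view object

dict_values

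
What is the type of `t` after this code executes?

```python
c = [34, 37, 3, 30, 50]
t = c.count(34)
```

list.count() returns int

int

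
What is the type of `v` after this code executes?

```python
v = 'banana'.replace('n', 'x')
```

str.replace() returns str

str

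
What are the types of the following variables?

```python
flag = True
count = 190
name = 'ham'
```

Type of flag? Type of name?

flag is bool; name is str

bool, str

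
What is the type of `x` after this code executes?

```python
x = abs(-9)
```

abs() of int returns int

int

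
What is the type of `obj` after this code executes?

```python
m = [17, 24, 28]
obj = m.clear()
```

list.clear() returns None

NoneType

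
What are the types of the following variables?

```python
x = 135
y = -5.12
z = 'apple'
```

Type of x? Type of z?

x is int; z is str

int, str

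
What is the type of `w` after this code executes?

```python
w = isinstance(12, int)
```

isinstance() returns bool

bool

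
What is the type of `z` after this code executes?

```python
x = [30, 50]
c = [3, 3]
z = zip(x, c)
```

zip() returns a zip iterator object

zip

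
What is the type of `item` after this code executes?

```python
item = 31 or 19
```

'or' returns the first truthy value (31, which is int)

int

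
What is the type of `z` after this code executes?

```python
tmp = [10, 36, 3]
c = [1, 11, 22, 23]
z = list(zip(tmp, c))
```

list(zip(...)) returns a list of tuples

list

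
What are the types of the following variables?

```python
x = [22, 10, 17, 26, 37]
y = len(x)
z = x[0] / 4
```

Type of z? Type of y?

int / int returns float; len() returns int

float, int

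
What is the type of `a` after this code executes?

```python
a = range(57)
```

range() returns a range object

range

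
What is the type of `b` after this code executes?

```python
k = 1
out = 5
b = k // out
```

int // int returns int (1 // 5 = 0)

int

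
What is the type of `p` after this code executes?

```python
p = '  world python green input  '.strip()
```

str.strip() returns str

str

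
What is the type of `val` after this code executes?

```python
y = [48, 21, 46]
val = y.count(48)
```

list.count() returns int

int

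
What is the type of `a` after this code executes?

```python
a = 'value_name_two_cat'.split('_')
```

str.split() returns list

list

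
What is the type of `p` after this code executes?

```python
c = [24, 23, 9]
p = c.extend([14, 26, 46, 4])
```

list.extend() returns None

NoneType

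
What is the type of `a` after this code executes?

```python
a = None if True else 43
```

Ternary: condition is True, if branch (None) taken → NoneType

NoneType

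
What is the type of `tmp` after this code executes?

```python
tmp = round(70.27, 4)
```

round() with ndigits arg returns float

float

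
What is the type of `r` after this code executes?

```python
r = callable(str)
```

callable() returns bool

bool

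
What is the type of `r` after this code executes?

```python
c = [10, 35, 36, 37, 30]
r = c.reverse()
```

list.reverse() returns None

NoneType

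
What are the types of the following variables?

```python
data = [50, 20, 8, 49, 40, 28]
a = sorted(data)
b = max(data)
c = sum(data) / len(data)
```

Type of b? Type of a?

max of ints returns int; sorted() returns list

int, list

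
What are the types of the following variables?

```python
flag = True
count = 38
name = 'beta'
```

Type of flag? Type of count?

flag is bool; count is int

bool, int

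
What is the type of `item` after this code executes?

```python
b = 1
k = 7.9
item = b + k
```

int + float returns float (1 + 7.9 = 8.9)

float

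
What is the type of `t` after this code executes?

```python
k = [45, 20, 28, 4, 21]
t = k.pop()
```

list.pop() returns the popped element (int here)

int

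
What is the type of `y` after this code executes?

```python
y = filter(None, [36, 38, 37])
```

filter() returns a filter iterator object

filter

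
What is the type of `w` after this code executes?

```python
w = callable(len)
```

callable() returns bool

bool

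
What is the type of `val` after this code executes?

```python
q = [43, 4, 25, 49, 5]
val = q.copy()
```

list.copy() returns list

list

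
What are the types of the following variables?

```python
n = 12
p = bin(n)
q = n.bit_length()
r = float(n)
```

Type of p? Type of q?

bin() returns str; int.bit_length() returns int

str, int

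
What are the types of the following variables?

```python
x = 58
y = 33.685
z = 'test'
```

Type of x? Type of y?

x is int; y is float

int, float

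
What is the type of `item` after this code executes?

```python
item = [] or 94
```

'or' returns first truthy value (94, which is int)

int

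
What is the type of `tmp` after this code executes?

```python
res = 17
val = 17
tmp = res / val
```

int / int always returns float in Python 3 (17 / 17 = 1)

float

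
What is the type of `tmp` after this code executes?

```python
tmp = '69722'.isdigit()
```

str.isdigit() returns bool

bool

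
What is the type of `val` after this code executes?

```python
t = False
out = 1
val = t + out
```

bool + int returns int (False is 0, so 0 + 1 = 1)

int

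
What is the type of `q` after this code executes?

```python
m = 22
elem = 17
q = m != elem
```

Comparison operators return bool

bool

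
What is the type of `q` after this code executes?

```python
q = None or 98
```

'or' with None returns the other value (98, int)

int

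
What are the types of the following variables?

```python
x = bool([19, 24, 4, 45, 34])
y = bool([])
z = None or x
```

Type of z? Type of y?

None or <bool> returns the bool; bool() returns bool

bool, bool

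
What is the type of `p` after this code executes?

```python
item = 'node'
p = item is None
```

'is' comparison returns bool

bool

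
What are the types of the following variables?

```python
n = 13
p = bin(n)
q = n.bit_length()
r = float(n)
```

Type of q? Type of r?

int.bit_length() returns int; float() returns float

int, float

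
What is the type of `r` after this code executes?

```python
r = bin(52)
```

bin() returns str representation

str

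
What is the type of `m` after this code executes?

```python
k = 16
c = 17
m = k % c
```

int % int returns int (16 % 17 = 16)

int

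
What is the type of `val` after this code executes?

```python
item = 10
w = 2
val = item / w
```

int / int always returns float in Python 3 (10 / 2 = 5)

float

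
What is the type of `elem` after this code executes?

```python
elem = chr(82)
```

chr() returns str (single character)

str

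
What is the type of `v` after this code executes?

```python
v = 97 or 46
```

'or' returns the first truthy value (97, which is int)

int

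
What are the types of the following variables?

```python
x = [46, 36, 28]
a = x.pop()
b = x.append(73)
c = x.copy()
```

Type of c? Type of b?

list.copy() returns list; list.append() returns None

list, NoneType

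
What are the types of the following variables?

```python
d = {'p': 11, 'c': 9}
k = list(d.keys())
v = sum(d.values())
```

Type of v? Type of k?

sum of int values returns int; list(...) returns list

int, list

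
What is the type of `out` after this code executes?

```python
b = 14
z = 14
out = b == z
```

Equality comparison returns bool

bool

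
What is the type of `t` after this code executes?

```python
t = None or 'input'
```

'or' with None returns the other value ('input', str)

str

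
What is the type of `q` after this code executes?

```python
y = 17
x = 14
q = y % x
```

int % int returns int (17 % 14 = 3)

int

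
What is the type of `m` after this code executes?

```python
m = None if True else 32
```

Ternary: condition is True, if branch (None) taken → NoneType

NoneType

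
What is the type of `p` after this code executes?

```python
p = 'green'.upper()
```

str.upper() returns str

str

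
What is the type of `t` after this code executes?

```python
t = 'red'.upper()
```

str.upper() returns str

str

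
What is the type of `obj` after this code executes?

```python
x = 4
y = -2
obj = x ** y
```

int ** negative int returns float

float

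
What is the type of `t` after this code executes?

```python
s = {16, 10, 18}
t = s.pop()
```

Popping from a set of ints returns int

int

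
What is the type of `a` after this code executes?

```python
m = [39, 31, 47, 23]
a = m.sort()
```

list.sort() returns None (sorts in place)

NoneType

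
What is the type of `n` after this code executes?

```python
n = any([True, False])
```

any() returns bool

bool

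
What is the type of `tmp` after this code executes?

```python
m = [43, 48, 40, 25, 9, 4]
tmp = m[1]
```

Indexing a list of ints returns int (m[1] = 48)

int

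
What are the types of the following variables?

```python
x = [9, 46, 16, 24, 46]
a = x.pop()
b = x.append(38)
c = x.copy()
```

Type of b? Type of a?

list.append() returns None; list.pop() returns the element (int)

NoneType, int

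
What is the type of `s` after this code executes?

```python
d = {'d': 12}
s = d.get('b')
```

dict.get() returns None when key 'b' is not found and no default given

NoneType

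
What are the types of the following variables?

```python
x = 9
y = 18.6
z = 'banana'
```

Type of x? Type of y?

x is int; y is float

int, float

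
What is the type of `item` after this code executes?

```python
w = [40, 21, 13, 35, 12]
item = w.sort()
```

list.sort() returns None (sorts in place)

NoneType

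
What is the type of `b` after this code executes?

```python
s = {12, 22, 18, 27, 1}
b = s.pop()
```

Popping from a set of ints returns int

int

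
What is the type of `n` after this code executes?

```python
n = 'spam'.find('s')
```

str.find() returns int (index, or -1)

int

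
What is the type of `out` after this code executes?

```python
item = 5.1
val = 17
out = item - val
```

float - int returns float (5.1 - 17 = -11.9)

float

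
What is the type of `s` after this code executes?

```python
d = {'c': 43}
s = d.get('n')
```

dict.get() returns None when key 'n' is not found and no default given

NoneType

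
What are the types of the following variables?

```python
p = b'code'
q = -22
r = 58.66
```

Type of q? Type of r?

q is int; r is float

int, float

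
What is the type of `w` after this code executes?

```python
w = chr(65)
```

chr() returns str (single character)

str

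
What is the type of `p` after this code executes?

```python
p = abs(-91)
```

abs() of int returns int

int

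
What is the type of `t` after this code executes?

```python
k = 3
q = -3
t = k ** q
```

int ** negative int returns float

float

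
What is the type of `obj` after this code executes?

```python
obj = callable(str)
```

callable() returns bool

bool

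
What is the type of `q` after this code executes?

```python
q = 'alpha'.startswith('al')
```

str.startswith() returns bool

bool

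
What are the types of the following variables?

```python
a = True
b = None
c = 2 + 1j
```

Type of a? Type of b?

a is bool; b is NoneType

bool, NoneType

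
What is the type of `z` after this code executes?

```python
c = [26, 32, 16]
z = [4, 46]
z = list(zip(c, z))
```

list(zip(...)) returns a list of tuples

list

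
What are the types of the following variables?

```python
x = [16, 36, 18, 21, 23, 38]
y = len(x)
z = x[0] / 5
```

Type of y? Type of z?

len() returns int; int / int returns float

int, float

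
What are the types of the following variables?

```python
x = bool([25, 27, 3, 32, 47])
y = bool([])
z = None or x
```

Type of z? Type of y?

None or <bool> returns the bool; bool() returns bool

bool, bool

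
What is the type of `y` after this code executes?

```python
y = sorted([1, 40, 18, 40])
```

sorted() always returns list

list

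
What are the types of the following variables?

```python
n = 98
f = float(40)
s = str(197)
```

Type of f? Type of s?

f is float; s is str

float, str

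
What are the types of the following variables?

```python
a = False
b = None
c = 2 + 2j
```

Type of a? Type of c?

a is bool; c is complex

bool, complex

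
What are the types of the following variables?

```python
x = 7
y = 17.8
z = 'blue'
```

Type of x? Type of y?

x is int; y is float

int, float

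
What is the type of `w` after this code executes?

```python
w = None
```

None has type NoneType

NoneType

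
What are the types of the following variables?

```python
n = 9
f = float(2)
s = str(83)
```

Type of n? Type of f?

n is int; f is float

int, float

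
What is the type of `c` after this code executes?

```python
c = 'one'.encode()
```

str.encode() returns bytes

bytes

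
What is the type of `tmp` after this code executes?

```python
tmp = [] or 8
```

'or' returns first truthy value (8, which is int)

int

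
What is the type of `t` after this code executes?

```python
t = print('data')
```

print() returns None

NoneType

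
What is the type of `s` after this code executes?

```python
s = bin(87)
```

bin() returns str representation

str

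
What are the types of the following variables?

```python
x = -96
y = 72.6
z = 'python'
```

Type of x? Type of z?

x is int; z is str

int, str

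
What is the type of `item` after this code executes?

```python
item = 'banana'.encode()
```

str.encode() returns bytes

bytes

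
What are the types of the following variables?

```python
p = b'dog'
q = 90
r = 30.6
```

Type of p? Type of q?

p is bytes; q is int

bytes, int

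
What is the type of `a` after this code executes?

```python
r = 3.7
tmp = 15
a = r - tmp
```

float - int returns float (3.7 - 15 = -11.3)

float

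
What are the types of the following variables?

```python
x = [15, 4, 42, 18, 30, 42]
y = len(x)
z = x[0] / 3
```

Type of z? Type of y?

int / int returns float; len() returns int

float, int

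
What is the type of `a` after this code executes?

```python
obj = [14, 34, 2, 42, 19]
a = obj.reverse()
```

list.reverse() returns None

NoneType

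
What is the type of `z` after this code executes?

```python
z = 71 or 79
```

'or' returns the first truthy value (71, which is int)

int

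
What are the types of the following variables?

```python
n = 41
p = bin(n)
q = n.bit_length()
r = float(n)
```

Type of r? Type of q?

float() returns float; int.bit_length() returns int

float, int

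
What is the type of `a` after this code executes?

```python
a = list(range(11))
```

list(range(...)) returns list

list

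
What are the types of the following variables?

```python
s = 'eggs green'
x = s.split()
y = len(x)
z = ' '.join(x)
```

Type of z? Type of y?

str.join() returns str; len() returns int

str, int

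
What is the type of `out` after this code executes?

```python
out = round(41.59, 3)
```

round() with ndigits arg returns float

float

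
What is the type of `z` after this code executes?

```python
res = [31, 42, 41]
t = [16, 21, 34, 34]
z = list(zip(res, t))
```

list(zip(...)) returns a list of tuples

list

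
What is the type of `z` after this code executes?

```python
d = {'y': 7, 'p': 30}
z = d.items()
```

dict.items() returns a dict_items view

dict_items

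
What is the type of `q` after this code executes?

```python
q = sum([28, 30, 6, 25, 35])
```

sum() of ints returns int

int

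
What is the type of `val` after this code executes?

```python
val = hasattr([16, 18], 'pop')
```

hasattr() returns bool

bool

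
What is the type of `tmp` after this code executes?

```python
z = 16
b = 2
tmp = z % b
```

int % int returns int (16 % 2 = 0)

int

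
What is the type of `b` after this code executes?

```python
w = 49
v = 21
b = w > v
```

Comparison operators return bool

bool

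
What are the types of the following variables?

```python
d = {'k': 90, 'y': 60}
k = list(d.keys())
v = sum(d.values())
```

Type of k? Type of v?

list(...) returns list; sum of int values returns int

list, int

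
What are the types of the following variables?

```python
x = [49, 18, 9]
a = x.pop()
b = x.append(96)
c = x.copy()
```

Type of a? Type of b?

list.pop() returns the element (int); list.append() returns None

int, NoneType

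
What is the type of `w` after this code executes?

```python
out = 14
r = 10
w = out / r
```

int / int always returns float in Python 3 (14 / 10 = 1.4)

float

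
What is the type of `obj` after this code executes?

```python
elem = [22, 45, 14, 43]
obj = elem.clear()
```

list.clear() returns None

NoneType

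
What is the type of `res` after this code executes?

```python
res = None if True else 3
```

Ternary: condition is True, if branch (None) taken → NoneType

NoneType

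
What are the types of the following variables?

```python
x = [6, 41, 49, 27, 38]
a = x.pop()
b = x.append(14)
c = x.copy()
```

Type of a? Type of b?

list.pop() returns the element (int); list.append() returns None

int, NoneType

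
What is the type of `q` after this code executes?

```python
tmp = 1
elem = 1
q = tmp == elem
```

Equality comparison returns bool

bool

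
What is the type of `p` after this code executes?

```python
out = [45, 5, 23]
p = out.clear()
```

list.clear() returns None

NoneType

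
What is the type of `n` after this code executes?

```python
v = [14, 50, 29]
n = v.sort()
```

list.sort() returns None (sorts in place)

NoneType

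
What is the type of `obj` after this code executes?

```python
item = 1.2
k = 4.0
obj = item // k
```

float // float returns float (floor division preserves float type)

float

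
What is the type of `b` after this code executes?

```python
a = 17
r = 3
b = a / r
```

int / int always returns float in Python 3 (17 / 3 = 5.66667)

float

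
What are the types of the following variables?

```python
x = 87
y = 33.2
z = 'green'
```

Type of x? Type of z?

x is int; z is str

int, str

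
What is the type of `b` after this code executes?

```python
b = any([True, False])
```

any() returns bool

bool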